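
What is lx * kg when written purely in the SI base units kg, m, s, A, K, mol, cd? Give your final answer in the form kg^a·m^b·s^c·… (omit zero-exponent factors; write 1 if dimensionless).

kg·m⁻²·cd

lx = lm/m² (illuminance = luminous flux per area),
    = m⁻²·cd.
Combining: lx·kg = (m⁻²·cd) · kg = kg·m⁻²·cd.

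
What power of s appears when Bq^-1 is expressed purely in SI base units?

Bq = 1/s = s⁻¹ (activity is decays per second).
So Bq⁻¹ = s.
The exponent of s is 1.

1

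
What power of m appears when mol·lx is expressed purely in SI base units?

lx = m⁻²·cd.
Combining: mol·lx = mol · (m⁻²·cd) = m⁻²·mol·cd.
The exponent of m is -2.

-2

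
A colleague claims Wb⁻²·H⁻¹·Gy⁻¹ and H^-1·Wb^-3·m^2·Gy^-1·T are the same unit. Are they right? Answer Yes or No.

Left side:
  Wb = kg·m²·s⁻²·A⁻¹.
  So Wb⁻² = kg⁻²·m⁻⁴·s⁴·A².
  H = kg·m²·s⁻²·A⁻².
  So H⁻¹ = kg⁻¹·m⁻²·s²·A².
  Gy = m²·s⁻².
  So Gy⁻¹ = m⁻²·s².
  Combining: Wb⁻²·H⁻¹·Gy⁻¹ = (kg⁻²·m⁻⁴·s⁴·A²) · (kg⁻¹·m⁻²·s²·A²) · (m⁻²·s²) = kg⁻³·m⁻⁸·s⁸·A⁴.
Right side:
  H = Wb/A (inductance = flux per current),
      = kg·m²·s⁻²·A⁻².
  So H⁻¹ = kg⁻¹·m⁻²·s²·A².
  Wb = V·s (flux: a volt is a weber per second),
      = kg·m²·s⁻²·A⁻¹.
  So Wb⁻³ = kg⁻³·m⁻⁶·s⁶·A³.
  Gy = J/kg (absorbed dose = energy per mass),
      = m²·s⁻².
  So Gy⁻¹ = m⁻²·s².
  T = Wb/m² (flux density = flux per area),
      = kg·s⁻²·A⁻¹.
  Combining: H⁻¹·Wb⁻³·m²·Gy⁻¹·T = (kg⁻¹·m⁻²·s²·A²) · (kg⁻³·m⁻⁶·s⁶·A³) · m² · (m⁻²·s²) · (kg·s⁻²·A⁻¹) = kg⁻³·m⁻⁸·s⁸·A⁴.
Both reduce to kg⁻³·m⁻⁸·s⁸·A⁴.

Yes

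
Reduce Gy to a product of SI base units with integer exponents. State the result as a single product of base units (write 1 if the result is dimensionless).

m²·s⁻²

Gy = J/kg (absorbed dose = energy per mass),
    = m²·s⁻².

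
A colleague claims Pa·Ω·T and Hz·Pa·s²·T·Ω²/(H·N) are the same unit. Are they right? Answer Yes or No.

Left side:
  Pa = N/m² (pressure = force per area),
      = kg·m⁻¹·s⁻².
  Ω = V/A (resistance = voltage per current),
      = kg·m²·s⁻³·A⁻².
  T = Wb/m² (flux density = flux per area),
      = kg·s⁻²·A⁻¹.
  Combining: Pa·Ω·T = (kg·m⁻¹·s⁻²) · (kg·m²·s⁻³·A⁻²) · (kg·s⁻²·A⁻¹) = kg³·m·s⁻⁷·A⁻³.
Right side:
  H = Wb/A (inductance = flux per current),
      = kg·m²·s⁻²·A⁻².
  So H⁻¹ = kg⁻¹·m⁻²·s²·A².
  Hz = 1/s = s⁻¹ (frequency is cycles per second).
  N = kg·m/s² = kg·m·s⁻² (force = mass × acceleration).
  So N⁻¹ = kg⁻¹·m⁻¹·s².
  Pa = N/m² (pressure = force per area),
      = kg·m⁻¹·s⁻².
  T = Wb/m² (flux density = flux per area),
      = kg·s⁻²·A⁻¹.
  Ω = V/A (resistance = voltage per current),
      = kg·m²·s⁻³·A⁻².
  So Ω² = kg²·m⁴·s⁻⁶·A⁻⁴.
  Combining: H⁻¹·Hz·N⁻¹·Pa·s²·T·Ω² = (kg⁻¹·m⁻²·s²·A²) · s⁻¹ · (kg⁻¹·m⁻¹·s²) · (kg·m⁻¹·s⁻²) · s² · (kg·s⁻²·A⁻¹) · (kg²·m⁴·s⁻⁶·A⁻⁴) = kg²·s⁻⁵·A⁻³.
Left is kg³·m·s⁻⁷·A⁻³; right is kg²·s⁻⁵·A⁻³ — different.

No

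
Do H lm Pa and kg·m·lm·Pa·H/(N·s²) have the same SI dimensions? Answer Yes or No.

Yes

Left side:
  H = Wb/A (inductance = flux per current),
      = kg·m²·s⁻²·A⁻².
  lm = cd·sr = cd (luminous flux; sr is dimensionless).
  Pa = N/m² (pressure = force per area),
      = kg·m⁻¹·s⁻².
  Combining: H·lm·Pa = (kg·m²·s⁻²·A⁻²) · cd · (kg·m⁻¹·s⁻²) = kg²·m·s⁻⁴·A⁻²·cd.
Right side:
  N = kg·m·s⁻².
  So N⁻¹ = kg⁻¹·m⁻¹·s².
  lm = cd.
  Pa = kg·m⁻¹·s⁻².
  H = kg·m²·s⁻²·A⁻².
  Combining: kg·m·N⁻¹·lm·Pa·H·s⁻² = kg · m · (kg⁻¹·m⁻¹·s²) · cd · (kg·m⁻¹·s⁻²) · (kg·m²·s⁻²·A⁻²) · s⁻² = kg²·m·s⁻⁴·A⁻²·cd.
Both reduce to kg²·m·s⁻⁴·A⁻²·cd.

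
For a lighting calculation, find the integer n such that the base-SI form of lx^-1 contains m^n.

2

lx = m⁻²·cd.
So lx⁻¹ = m²·cd⁻¹.
The exponent of m is 2.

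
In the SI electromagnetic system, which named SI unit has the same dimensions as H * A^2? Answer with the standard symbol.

H = Wb/A (inductance = flux per current),
    = kg·m²·s⁻²·A⁻².
Combining: H·A² = (kg·m²·s⁻²·A⁻²) · A² = kg·m²·s⁻².
kg·m²·s⁻² is the base-SI form of the joule.

J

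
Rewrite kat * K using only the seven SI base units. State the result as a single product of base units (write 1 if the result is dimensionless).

s⁻¹·K·mol

kat = s⁻¹·mol.
Combining: kat·K = (s⁻¹·mol) · K = s⁻¹·K·mol.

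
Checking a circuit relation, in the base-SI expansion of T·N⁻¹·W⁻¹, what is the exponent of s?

T = kg·s⁻²·A⁻¹.
N = kg·m·s⁻².
So N⁻¹ = kg⁻¹·m⁻¹·s².
W = kg·m²·s⁻³.
So W⁻¹ = kg⁻¹·m⁻²·s³.
Combining: T·N⁻¹·W⁻¹ = (kg·s⁻²·A⁻¹) · (kg⁻¹·m⁻¹·s²) · (kg⁻¹·m⁻²·s³) = kg⁻¹·m⁻³·s³·A⁻¹.
The exponent of s is 3.

3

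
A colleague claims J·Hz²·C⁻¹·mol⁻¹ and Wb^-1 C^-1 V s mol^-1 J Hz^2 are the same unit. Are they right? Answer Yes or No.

Left side:
  J = N·m (work = force × distance),
      = kg·m²·s⁻².
  Hz = 1/s = s⁻¹ (frequency is cycles per second).
  So Hz² = s⁻².
  C = A·s = s·A (charge = current × time).
  So C⁻¹ = s⁻¹·A⁻¹.
  Combining: J·Hz²·C⁻¹·mol⁻¹ = (kg·m²·s⁻²) · s⁻² · (s⁻¹·A⁻¹) · mol⁻¹ = kg·m²·s⁻⁵·A⁻¹·mol⁻¹.
Right side:
  Wb = kg·m²·s⁻²·A⁻¹.
  So Wb⁻¹ = kg⁻¹·m⁻²·s²·A.
  C = s·A.
  So C⁻¹ = s⁻¹·A⁻¹.
  V = kg·m²·s⁻³·A⁻¹.
  J = kg·m²·s⁻².
  Hz = s⁻¹.
  So Hz² = s⁻².
  Combining: Wb⁻¹·C⁻¹·V·s·mol⁻¹·J·Hz² = (kg⁻¹·m⁻²·s²·A) · (s⁻¹·A⁻¹) · (kg·m²·s⁻³·A⁻¹) · s · mol⁻¹ · (kg·m²·s⁻²) · s⁻² = kg·m²·s⁻⁵·A⁻¹·mol⁻¹.
Both reduce to kg·m²·s⁻⁵·A⁻¹·mol⁻¹.

Yes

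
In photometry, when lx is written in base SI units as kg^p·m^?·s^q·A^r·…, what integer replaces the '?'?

lx = lm/m² (illuminance = luminous flux per area),
    = m⁻²·cd.
The exponent of m is -2.

-2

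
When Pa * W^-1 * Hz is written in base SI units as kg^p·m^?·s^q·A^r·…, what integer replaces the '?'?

-3

Pa = N/m² (pressure = force per area),
    = kg·m⁻¹·s⁻².
W = J/s (power = energy per time),
    = kg·m²·s⁻³.
So W⁻¹ = kg⁻¹·m⁻²·s³.
Hz = 1/s = s⁻¹ (frequency is cycles per second).
Combining: Pa·W⁻¹·Hz = (kg·m⁻¹·s⁻²) · (kg⁻¹·m⁻²·s³) · s⁻¹ = m⁻³.
The exponent of m is -3.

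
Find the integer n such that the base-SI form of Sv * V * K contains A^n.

Sv = J/kg (equivalent dose = energy per mass),
    = m²·s⁻².
V = W/A (potential = power per current),
    = kg·m²·s⁻³·A⁻¹.
Combining: Sv·V·K = (m²·s⁻²) · (kg·m²·s⁻³·A⁻¹) · K = kg·m⁴·s⁻⁵·A⁻¹·K.
The exponent of A is -1.

-1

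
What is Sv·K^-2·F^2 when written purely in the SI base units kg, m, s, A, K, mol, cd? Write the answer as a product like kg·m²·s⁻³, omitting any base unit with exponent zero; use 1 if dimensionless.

kg⁻²·m⁻²·s⁶·A⁴·K⁻²

Sv = J/kg (equivalent dose = energy per mass),
    = m²·s⁻².
F = C/V (capacitance = charge per voltage),
    = A·s/(kg·m²·s⁻³·A⁻¹) (substituting C and V),
    = kg⁻¹·m⁻²·s⁴·A².
So F² = kg⁻²·m⁻⁴·s⁸·A⁴.
Combining: Sv·K⁻²·F² = (m²·s⁻²) · K⁻² · (kg⁻²·m⁻⁴·s⁸·A⁴) = kg⁻²·m⁻²·s⁶·A⁴·K⁻².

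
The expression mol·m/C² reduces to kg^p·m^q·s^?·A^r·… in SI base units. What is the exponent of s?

-2

C = A·s = s·A (charge = current × time).
So C⁻² = s⁻²·A⁻².
Combining: mol·m·C⁻² = mol · m · (s⁻²·A⁻²) = m·s⁻²·A⁻²·mol.
The exponent of s is -2.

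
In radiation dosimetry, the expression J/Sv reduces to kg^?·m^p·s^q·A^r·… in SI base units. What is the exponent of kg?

J = N·m (work = force × distance),
    = kg·m²·s⁻².
Sv = J/kg (equivalent dose = energy per mass),
    = m²·s⁻².
So Sv⁻¹ = m⁻²·s².
Combining: J·Sv⁻¹ = (kg·m²·s⁻²) · (m⁻²·s²) = kg.
The exponent of kg is 1.

1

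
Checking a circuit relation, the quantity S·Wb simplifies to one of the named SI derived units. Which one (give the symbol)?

S = kg⁻¹·m⁻²·s³·A².
Wb = kg·m²·s⁻²·A⁻¹.
Combining: S·Wb = (kg⁻¹·m⁻²·s³·A²) · (kg·m²·s⁻²·A⁻¹) = s·A.
s·A is the base-SI form of the coulomb.

C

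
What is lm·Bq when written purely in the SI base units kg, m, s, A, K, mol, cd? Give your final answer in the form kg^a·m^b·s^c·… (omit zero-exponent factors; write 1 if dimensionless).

s⁻¹·cd

lm = cd·sr = cd (luminous flux; sr is dimensionless).
Bq = 1/s = s⁻¹ (activity is decays per second).
Combining: lm·Bq = cd · s⁻¹ = s⁻¹·cd.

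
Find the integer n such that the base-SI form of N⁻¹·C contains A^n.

1

N = kg·m/s² = kg·m·s⁻² (force = mass × acceleration).
So N⁻¹ = kg⁻¹·m⁻¹·s².
C = A·s = s·A (charge = current × time).
Combining: N⁻¹·C = (kg⁻¹·m⁻¹·s²) · (s·A) = kg⁻¹·m⁻¹·s³·A.
The exponent of A is 1.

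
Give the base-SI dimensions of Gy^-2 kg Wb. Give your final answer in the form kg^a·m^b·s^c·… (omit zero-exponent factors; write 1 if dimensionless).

kg²·m⁻²·s²·A⁻¹

Gy = m²·s⁻².
So Gy⁻² = m⁻⁴·s⁴.
Wb = kg·m²·s⁻²·A⁻¹.
Combining: Gy⁻²·kg·Wb = (m⁻⁴·s⁴) · kg · (kg·m²·s⁻²·A⁻¹) = kg²·m⁻²·s²·A⁻¹.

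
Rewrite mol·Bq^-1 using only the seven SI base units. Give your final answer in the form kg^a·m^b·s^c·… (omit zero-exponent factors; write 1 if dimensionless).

s·mol

Bq = 1/s = s⁻¹ (activity is decays per second).
So Bq⁻¹ = s.
Combining: mol·Bq⁻¹ = mol · s = s·mol.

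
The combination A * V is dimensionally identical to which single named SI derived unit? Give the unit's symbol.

V = W/A (potential = power per current),
    = kg·m²·s⁻³·A⁻¹.
Combining: A·V = A · (kg·m²·s⁻³·A⁻¹) = kg·m²·s⁻³.
kg·m²·s⁻³ is the base-SI form of the watt.

W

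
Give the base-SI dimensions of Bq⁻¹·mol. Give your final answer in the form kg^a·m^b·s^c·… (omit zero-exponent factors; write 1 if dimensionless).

s·mol

Bq = 1/s = s⁻¹ (activity is decays per second).
So Bq⁻¹ = s.
Combining: Bq⁻¹·mol = s · mol = s·mol.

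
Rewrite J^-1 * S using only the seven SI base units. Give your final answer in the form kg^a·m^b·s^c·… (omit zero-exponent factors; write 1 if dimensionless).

kg⁻²·m⁻⁴·s⁵·A²

J = kg·m²·s⁻².
So J⁻¹ = kg⁻¹·m⁻²·s².
S = kg⁻¹·m⁻²·s³·A².
Combining: J⁻¹·S = (kg⁻¹·m⁻²·s²) · (kg⁻¹·m⁻²·s³·A²) = kg⁻²·m⁻⁴·s⁵·A².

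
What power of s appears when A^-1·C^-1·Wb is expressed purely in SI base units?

-3

C = A·s = s·A (charge = current × time).
So C⁻¹ = s⁻¹·A⁻¹.
Wb = V·s (flux: a volt is a weber per second),
    = kg·m²·s⁻²·A⁻¹.
Combining: A⁻¹·C⁻¹·Wb = A⁻¹ · (s⁻¹·A⁻¹) · (kg·m²·s⁻²·A⁻¹) = kg·m²·s⁻³·A⁻³.
The exponent of s is -3.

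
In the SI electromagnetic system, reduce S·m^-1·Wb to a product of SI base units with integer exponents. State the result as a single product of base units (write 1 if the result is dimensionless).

S = 1/Ω (conductance is reciprocal resistance),
    = kg⁻¹·m⁻²·s³·A².
Wb = V·s (flux: a volt is a weber per second),
    = kg·m²·s⁻²·A⁻¹.
Combining: S·m⁻¹·Wb = (kg⁻¹·m⁻²·s³·A²) · m⁻¹ · (kg·m²·s⁻²·A⁻¹) = m⁻¹·s·A.

m⁻¹·s·A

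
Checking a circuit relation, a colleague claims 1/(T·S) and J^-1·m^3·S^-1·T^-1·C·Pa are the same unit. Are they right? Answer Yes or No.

Left side:
  T = Wb/m² (flux density = flux per area),
      = kg·s⁻²·A⁻¹.
  So T⁻¹ = kg⁻¹·s²·A.
  S = 1/Ω (conductance is reciprocal resistance),
      = kg⁻¹·m⁻²·s³·A².
  So S⁻¹ = kg·m²·s⁻³·A⁻².
  Combining: T⁻¹·S⁻¹ = (kg⁻¹·s²·A) · (kg·m²·s⁻³·A⁻²) = m²·s⁻¹·A⁻¹.
Right side:
  J = N·m (work = force × distance),
      = kg·m²·s⁻².
  So J⁻¹ = kg⁻¹·m⁻²·s².
  S = 1/Ω (conductance is reciprocal resistance),
      = kg⁻¹·m⁻²·s³·A².
  So S⁻¹ = kg·m²·s⁻³·A⁻².
  T = Wb/m² (flux density = flux per area),
      = kg·s⁻²·A⁻¹.
  So T⁻¹ = kg⁻¹·s²·A.
  C = A·s = s·A (charge = current × time).
  Pa = N/m² (pressure = force per area),
      = kg·m⁻¹·s⁻².
  Combining: J⁻¹·m³·S⁻¹·T⁻¹·C·Pa = (kg⁻¹·m⁻²·s²) · m³ · (kg·m²·s⁻³·A⁻²) · (kg⁻¹·s²·A) · (s·A) · (kg·m⁻¹·s⁻²) = m².
Left is m²·s⁻¹·A⁻¹; right is m² — different.

No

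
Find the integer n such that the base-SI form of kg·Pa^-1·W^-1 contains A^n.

0

Pa = N/m² (pressure = force per area),
    = kg·m⁻¹·s⁻².
So Pa⁻¹ = kg⁻¹·m·s².
W = J/s (power = energy per time),
    = kg·m²·s⁻³.
So W⁻¹ = kg⁻¹·m⁻²·s³.
Combining: kg·Pa⁻¹·W⁻¹ = kg · (kg⁻¹·m·s²) · (kg⁻¹·m⁻²·s³) = kg⁻¹·m⁻¹·s⁵.
The exponent of A is 0.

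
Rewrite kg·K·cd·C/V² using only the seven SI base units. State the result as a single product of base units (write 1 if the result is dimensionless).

C = A·s = s·A (charge = current × time).
V = W/A (potential = power per current),
    = kg·m²·s⁻³·A⁻¹.
So V⁻² = kg⁻²·m⁻⁴·s⁶·A².
Combining: kg·K·cd·C·V⁻² = kg · K · cd · (s·A) · (kg⁻²·m⁻⁴·s⁶·A²) = kg⁻¹·m⁻⁴·s⁷·A³·K·cd.

kg⁻¹·m⁻⁴·s⁷·A³·K·cd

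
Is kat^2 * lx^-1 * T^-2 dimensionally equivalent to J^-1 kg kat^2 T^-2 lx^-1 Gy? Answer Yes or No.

Yes

Left side:
  kat = s⁻¹·mol.
  So kat² = s⁻²·mol².
  lx = m⁻²·cd.
  So lx⁻¹ = m²·cd⁻¹.
  T = kg·s⁻²·A⁻¹.
  So T⁻² = kg⁻²·s⁴·A².
  Combining: kat²·lx⁻¹·T⁻² = (s⁻²·mol²) · (m²·cd⁻¹) · (kg⁻²·s⁴·A²) = kg⁻²·m²·s²·A²·mol²·cd⁻¹.
Right side:
  J = N·m (work = force × distance),
      = kg·m²·s⁻².
  So J⁻¹ = kg⁻¹·m⁻²·s².
  kat = mol/s = s⁻¹·mol (catalytic activity).
  So kat² = s⁻²·mol².
  T = Wb/m² (flux density = flux per area),
      = kg·s⁻²·A⁻¹.
  So T⁻² = kg⁻²·s⁴·A².
  lx = lm/m² (illuminance = luminous flux per area),
      = m⁻²·cd.
  So lx⁻¹ = m²·cd⁻¹.
  Gy = J/kg (absorbed dose = energy per mass),
      = m²·s⁻².
  Combining: J⁻¹·kg·kat²·T⁻²·lx⁻¹·Gy = (kg⁻¹·m⁻²·s²) · kg · (s⁻²·mol²) · (kg⁻²·s⁴·A²) · (m²·cd⁻¹) · (m²·s⁻²) = kg⁻²·m²·s²·A²·mol²·cd⁻¹.
Both reduce to kg⁻²·m²·s²·A²·mol²·cd⁻¹.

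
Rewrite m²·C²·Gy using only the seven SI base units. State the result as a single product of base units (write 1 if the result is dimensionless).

m⁴·A²

C = s·A.
So C² = s²·A².
Gy = m²·s⁻².
Combining: m²·C²·Gy = m² · (s²·A²) · (m²·s⁻²) = m⁴·A².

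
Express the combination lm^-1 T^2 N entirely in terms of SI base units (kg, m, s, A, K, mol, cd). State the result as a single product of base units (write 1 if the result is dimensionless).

kg³·m·s⁻⁶·A⁻²·cd⁻¹

lm = cd.
So lm⁻¹ = cd⁻¹.
T = kg·s⁻²·A⁻¹.
So T² = kg²·s⁻⁴·A⁻².
N = kg·m·s⁻².
Combining: lm⁻¹·T²·N = cd⁻¹ · (kg²·s⁻⁴·A⁻²) · (kg·m·s⁻²) = kg³·m·s⁻⁶·A⁻²·cd⁻¹.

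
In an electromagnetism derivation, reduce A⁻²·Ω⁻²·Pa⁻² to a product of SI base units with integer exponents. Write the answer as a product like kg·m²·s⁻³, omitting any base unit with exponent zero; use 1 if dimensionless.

Ω = V/A (resistance = voltage per current),
    = kg·m²·s⁻³·A⁻².
So Ω⁻² = kg⁻²·m⁻⁴·s⁶·A⁴.
Pa = N/m² (pressure = force per area),
    = kg·m⁻¹·s⁻².
So Pa⁻² = kg⁻²·m²·s⁴.
Combining: A⁻²·Ω⁻²·Pa⁻² = A⁻² · (kg⁻²·m⁻⁴·s⁶·A⁴) · (kg⁻²·m²·s⁴) = kg⁻⁴·m⁻²·s¹⁰·A².

kg⁻⁴·m⁻²·s¹⁰·A²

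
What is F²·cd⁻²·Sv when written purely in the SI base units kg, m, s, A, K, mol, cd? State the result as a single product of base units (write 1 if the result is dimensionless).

kg⁻²·m⁻²·s⁶·A⁴·cd⁻²

F = C/V (capacitance = charge per voltage),
    = A·s/(kg·m²·s⁻³·A⁻¹) (substituting C and V),
    = kg⁻¹·m⁻²·s⁴·A².
So F² = kg⁻²·m⁻⁴·s⁸·A⁴.
Sv = J/kg (equivalent dose = energy per mass),
    = m²·s⁻².
Combining: F²·cd⁻²·Sv = (kg⁻²·m⁻⁴·s⁸·A⁴) · cd⁻² · (m²·s⁻²) = kg⁻²·m⁻²·s⁶·A⁴·cd⁻².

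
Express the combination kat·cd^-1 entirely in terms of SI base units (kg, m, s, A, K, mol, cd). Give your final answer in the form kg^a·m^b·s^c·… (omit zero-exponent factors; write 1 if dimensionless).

kat = s⁻¹·mol.
Combining: kat·cd⁻¹ = (s⁻¹·mol) · cd⁻¹ = s⁻¹·mol·cd⁻¹.

s⁻¹·mol·cd⁻¹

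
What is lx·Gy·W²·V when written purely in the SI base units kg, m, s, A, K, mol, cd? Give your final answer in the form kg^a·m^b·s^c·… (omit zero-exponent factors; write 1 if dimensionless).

kg³·m⁶·s⁻¹¹·A⁻¹·cd

lx = m⁻²·cd.
Gy = m²·s⁻².
W = kg·m²·s⁻³.
So W² = kg²·m⁴·s⁻⁶.
V = kg·m²·s⁻³·A⁻¹.
Combining: lx·Gy·W²·V = (m⁻²·cd) · (m²·s⁻²) · (kg²·m⁴·s⁻⁶) · (kg·m²·s⁻³·A⁻¹) = kg³·m⁶·s⁻¹¹·A⁻¹·cd.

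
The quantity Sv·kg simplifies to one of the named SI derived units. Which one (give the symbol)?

J

Sv = J/kg (equivalent dose = energy per mass),
    = m²·s⁻².
Combining: Sv·kg = (m²·s⁻²) · kg = kg·m²·s⁻².
kg·m²·s⁻² is the base-SI form of the joule.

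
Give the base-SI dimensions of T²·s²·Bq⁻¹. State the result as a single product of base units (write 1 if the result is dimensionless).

T = Wb/m² (flux density = flux per area),
    = kg·s⁻²·A⁻¹.
So T² = kg²·s⁻⁴·A⁻².
Bq = 1/s = s⁻¹ (activity is decays per second).
So Bq⁻¹ = s.
Combining: T²·s²·Bq⁻¹ = (kg²·s⁻⁴·A⁻²) · s² · s = kg²·s⁻¹·A⁻².

kg²·s⁻¹·A⁻²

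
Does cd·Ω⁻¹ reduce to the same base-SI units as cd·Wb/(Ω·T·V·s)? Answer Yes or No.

Left side:
  Ω = V/A (resistance = voltage per current),
      = kg·m²·s⁻³·A⁻².
  So Ω⁻¹ = kg⁻¹·m⁻²·s³·A².
  Combining: cd·Ω⁻¹ = cd · (kg⁻¹·m⁻²·s³·A²) = kg⁻¹·m⁻²·s³·A²·cd.
Right side:
  Ω = kg·m²·s⁻³·A⁻².
  So Ω⁻¹ = kg⁻¹·m⁻²·s³·A².
  T = kg·s⁻²·A⁻¹.
  So T⁻¹ = kg⁻¹·s²·A.
  V = kg·m²·s⁻³·A⁻¹.
  So V⁻¹ = kg⁻¹·m⁻²·s³·A.
  Wb = kg·m²·s⁻²·A⁻¹.
  Combining: Ω⁻¹·T⁻¹·V⁻¹·cd·Wb·s⁻¹ = (kg⁻¹·m⁻²·s³·A²) · (kg⁻¹·s²·A) · (kg⁻¹·m⁻²·s³·A) · cd · (kg·m²·s⁻²·A⁻¹) · s⁻¹ = kg⁻²·m⁻²·s⁵·A³·cd.
Left is kg⁻¹·m⁻²·s³·A²·cd; right is kg⁻²·m⁻²·s⁵·A³·cd — different.

No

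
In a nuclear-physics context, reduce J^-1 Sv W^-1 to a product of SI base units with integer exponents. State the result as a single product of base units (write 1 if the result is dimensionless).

kg⁻²·m⁻²·s³

J = kg·m²·s⁻².
So J⁻¹ = kg⁻¹·m⁻²·s².
Sv = m²·s⁻².
W = kg·m²·s⁻³.
So W⁻¹ = kg⁻¹·m⁻²·s³.
Combining: J⁻¹·Sv·W⁻¹ = (kg⁻¹·m⁻²·s²) · (m²·s⁻²) · (kg⁻¹·m⁻²·s³) = kg⁻²·m⁻²·s³.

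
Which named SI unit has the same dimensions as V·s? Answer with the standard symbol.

V = W/A (potential = power per current),
    = kg·m²·s⁻³·A⁻¹.
Combining: V·s = (kg·m²·s⁻³·A⁻¹) · s = kg·m²·s⁻²·A⁻¹.
kg·m²·s⁻²·A⁻¹ is the base-SI form of the weber.

Wb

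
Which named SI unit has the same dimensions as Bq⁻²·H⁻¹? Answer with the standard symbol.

Bq = s⁻¹.
So Bq⁻² = s².
H = kg·m²·s⁻²·A⁻².
So H⁻¹ = kg⁻¹·m⁻²·s²·A².
Combining: Bq⁻²·H⁻¹ = s² · (kg⁻¹·m⁻²·s²·A²) = kg⁻¹·m⁻²·s⁴·A².
kg⁻¹·m⁻²·s⁴·A² is the base-SI form of the farad.

F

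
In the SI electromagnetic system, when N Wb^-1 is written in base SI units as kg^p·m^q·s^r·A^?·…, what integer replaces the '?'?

N = kg·m/s² = kg·m·s⁻² (force = mass × acceleration).
Wb = V·s (flux: a volt is a weber per second),
    = kg·m²·s⁻²·A⁻¹.
So Wb⁻¹ = kg⁻¹·m⁻²·s²·A.
Combining: N·Wb⁻¹ = (kg·m·s⁻²) · (kg⁻¹·m⁻²·s²·A) = m⁻¹·A.
The exponent of A is 1.

1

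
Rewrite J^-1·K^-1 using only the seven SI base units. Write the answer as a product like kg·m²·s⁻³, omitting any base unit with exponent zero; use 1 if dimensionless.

kg⁻¹·m⁻²·s²·K⁻¹

J = kg·m²·s⁻².
So J⁻¹ = kg⁻¹·m⁻²·s².
Combining: J⁻¹·K⁻¹ = (kg⁻¹·m⁻²·s²) · K⁻¹ = kg⁻¹·m⁻²·s²·K⁻¹.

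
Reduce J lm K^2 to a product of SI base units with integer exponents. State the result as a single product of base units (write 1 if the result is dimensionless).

J = kg·m²·s⁻².
lm = cd.
Combining: J·lm·K² = (kg·m²·s⁻²) · cd · K² = kg·m²·s⁻²·K²·cd.

kg·m²·s⁻²·K²·cd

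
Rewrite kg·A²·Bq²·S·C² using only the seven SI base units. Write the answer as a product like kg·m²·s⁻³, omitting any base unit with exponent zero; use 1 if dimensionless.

m⁻²·s³·A⁶

Bq = 1/s = s⁻¹ (activity is decays per second).
So Bq² = s⁻².
S = 1/Ω (conductance is reciprocal resistance),
    = kg⁻¹·m⁻²·s³·A².
C = A·s = s·A (charge = current × time).
So C² = s²·A².
Combining: kg·A²·Bq²·S·C² = kg · A² · s⁻² · (kg⁻¹·m⁻²·s³·A²) · (s²·A²) = m⁻²·s³·A⁶.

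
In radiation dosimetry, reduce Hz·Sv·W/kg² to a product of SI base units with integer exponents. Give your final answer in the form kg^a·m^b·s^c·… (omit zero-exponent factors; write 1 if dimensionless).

kg⁻¹·m⁴·s⁻⁶

Hz = 1/s = s⁻¹ (frequency is cycles per second).
Sv = J/kg (equivalent dose = energy per mass),
    = m²·s⁻².
W = J/s (power = energy per time),
    = kg·m²·s⁻³.
Combining: Hz·Sv·kg⁻²·W = s⁻¹ · (m²·s⁻²) · kg⁻² · (kg·m²·s⁻³) = kg⁻¹·m⁴·s⁻⁶.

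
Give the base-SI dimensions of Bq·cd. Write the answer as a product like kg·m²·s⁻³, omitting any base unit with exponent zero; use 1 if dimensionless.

Bq = s⁻¹.
Combining: Bq·cd = s⁻¹ · cd = s⁻¹·cd.

s⁻¹·cd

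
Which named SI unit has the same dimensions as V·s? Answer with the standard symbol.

Wb

V = kg·m²·s⁻³·A⁻¹.
Combining: V·s = (kg·m²·s⁻³·A⁻¹) · s = kg·m²·s⁻²·A⁻¹.
kg·m²·s⁻²·A⁻¹ is the base-SI form of the weber.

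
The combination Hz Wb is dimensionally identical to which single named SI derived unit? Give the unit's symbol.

V

Hz = s⁻¹.
Wb = kg·m²·s⁻²·A⁻¹.
Combining: Hz·Wb = s⁻¹ · (kg·m²·s⁻²·A⁻¹) = kg·m²·s⁻³·A⁻¹.
kg·m²·s⁻³·A⁻¹ is the base-SI form of the volt.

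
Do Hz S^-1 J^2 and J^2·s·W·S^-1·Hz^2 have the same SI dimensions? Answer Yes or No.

Left side:
  Hz = s⁻¹.
  S = kg⁻¹·m⁻²·s³·A².
  So S⁻¹ = kg·m²·s⁻³·A⁻².
  J = kg·m²·s⁻².
  So J² = kg²·m⁴·s⁻⁴.
  Combining: Hz·S⁻¹·J² = s⁻¹ · (kg·m²·s⁻³·A⁻²) · (kg²·m⁴·s⁻⁴) = kg³·m⁶·s⁻⁸·A⁻².
Right side:
  J = kg·m²·s⁻².
  So J² = kg²·m⁴·s⁻⁴.
  W = kg·m²·s⁻³.
  S = kg⁻¹·m⁻²·s³·A².
  So S⁻¹ = kg·m²·s⁻³·A⁻².
  Hz = s⁻¹.
  So Hz² = s⁻².
  Combining: J²·s·W·S⁻¹·Hz² = (kg²·m⁴·s⁻⁴) · s · (kg·m²·s⁻³) · (kg·m²·s⁻³·A⁻²) · s⁻² = kg⁴·m⁸·s⁻¹¹·A⁻².
Left is kg³·m⁶·s⁻⁸·A⁻²; right is kg⁴·m⁸·s⁻¹¹·A⁻² — different.

No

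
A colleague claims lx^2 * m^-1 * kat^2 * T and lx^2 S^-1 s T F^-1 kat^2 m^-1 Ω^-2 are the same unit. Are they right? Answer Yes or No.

Yes

Left side:
  lx = m⁻²·cd.
  So lx² = m⁻⁴·cd².
  kat = s⁻¹·mol.
  So kat² = s⁻²·mol².
  T = kg·s⁻²·A⁻¹.
  Combining: lx²·m⁻¹·kat²·T = (m⁻⁴·cd²) · m⁻¹ · (s⁻²·mol²) · (kg·s⁻²·A⁻¹) = kg·m⁻⁵·s⁻⁴·A⁻¹·mol²·cd².
Right side:
  lx = lm/m² (illuminance = luminous flux per area),
      = m⁻²·cd.
  So lx² = m⁻⁴·cd².
  S = 1/Ω (conductance is reciprocal resistance),
      = kg⁻¹·m⁻²·s³·A².
  So S⁻¹ = kg·m²·s⁻³·A⁻².
  T = Wb/m² (flux density = flux per area),
      = kg·s⁻²·A⁻¹.
  F = C/V (capacitance = charge per voltage),
      = A·s/(kg·m²·s⁻³·A⁻¹) (substituting C and V),
      = kg⁻¹·m⁻²·s⁴·A².
  So F⁻¹ = kg·m²·s⁻⁴·A⁻².
  kat = mol/s = s⁻¹·mol (catalytic activity).
  So kat² = s⁻²·mol².
  Ω = V/A (resistance = voltage per current),
      = kg·m²·s⁻³·A⁻².
  So Ω⁻² = kg⁻²·m⁻⁴·s⁶·A⁴.
  Combining: lx²·S⁻¹·s·T·F⁻¹·kat²·m⁻¹·Ω⁻² = (m⁻⁴·cd²) · (kg·m²·s⁻³·A⁻²) · s · (kg·s⁻²·A⁻¹) · (kg·m²·s⁻⁴·A⁻²) · (s⁻²·mol²) · m⁻¹ · (kg⁻²·m⁻⁴·s⁶·A⁴) = kg·m⁻⁵·s⁻⁴·A⁻¹·mol²·cd².
Both reduce to kg·m⁻⁵·s⁻⁴·A⁻¹·mol²·cd².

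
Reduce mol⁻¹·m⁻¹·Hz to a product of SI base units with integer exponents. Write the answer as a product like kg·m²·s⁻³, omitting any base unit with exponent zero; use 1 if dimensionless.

m⁻¹·s⁻¹·mol⁻¹

Hz = s⁻¹.
Combining: mol⁻¹·m⁻¹·Hz = mol⁻¹ · m⁻¹ · s⁻¹ = m⁻¹·s⁻¹·mol⁻¹.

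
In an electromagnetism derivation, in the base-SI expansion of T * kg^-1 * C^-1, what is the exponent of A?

T = Wb/m² (flux density = flux per area),
    = kg·s⁻²·A⁻¹.
C = A·s = s·A (charge = current × time).
So C⁻¹ = s⁻¹·A⁻¹.
Combining: T·kg⁻¹·C⁻¹ = (kg·s⁻²·A⁻¹) · kg⁻¹ · (s⁻¹·A⁻¹) = s⁻³·A⁻².
The exponent of A is -2.

-2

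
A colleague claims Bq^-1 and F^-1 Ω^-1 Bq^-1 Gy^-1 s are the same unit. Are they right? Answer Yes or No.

No

Left side:
  Bq = s⁻¹.
  So Bq⁻¹ = s.
Right side:
  F = kg⁻¹·m⁻²·s⁴·A².
  So F⁻¹ = kg·m²·s⁻⁴·A⁻².
  Ω = kg·m²·s⁻³·A⁻².
  So Ω⁻¹ = kg⁻¹·m⁻²·s³·A².
  Bq = s⁻¹.
  So Bq⁻¹ = s.
  Gy = m²·s⁻².
  So Gy⁻¹ = m⁻²·s².
  Combining: F⁻¹·Ω⁻¹·Bq⁻¹·Gy⁻¹·s = (kg·m²·s⁻⁴·A⁻²) · (kg⁻¹·m⁻²·s³·A²) · s · (m⁻²·s²) · s = m⁻²·s³.
Left is s; right is m⁻²·s³ — different.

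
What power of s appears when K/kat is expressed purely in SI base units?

kat = s⁻¹·mol.
So kat⁻¹ = s·mol⁻¹.
Combining: kat⁻¹·K = (s·mol⁻¹) · K = s·K·mol⁻¹.
The exponent of s is 1.

1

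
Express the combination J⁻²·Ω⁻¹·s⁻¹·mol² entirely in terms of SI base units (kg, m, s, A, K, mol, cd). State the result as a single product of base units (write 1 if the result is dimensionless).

kg⁻³·m⁻⁶·s⁶·A²·mol²

J = N·m (work = force × distance),
    = kg·m²·s⁻².
So J⁻² = kg⁻²·m⁻⁴·s⁴.
Ω = V/A (resistance = voltage per current),
    = kg·m²·s⁻³·A⁻².
So Ω⁻¹ = kg⁻¹·m⁻²·s³·A².
Combining: J⁻²·Ω⁻¹·s⁻¹·mol² = (kg⁻²·m⁻⁴·s⁴) · (kg⁻¹·m⁻²·s³·A²) · s⁻¹ · mol² = kg⁻³·m⁻⁶·s⁶·A²·mol².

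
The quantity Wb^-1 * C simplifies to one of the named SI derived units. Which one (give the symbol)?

Wb = kg·m²·s⁻²·A⁻¹.
So Wb⁻¹ = kg⁻¹·m⁻²·s²·A.
C = s·A.
Combining: Wb⁻¹·C = (kg⁻¹·m⁻²·s²·A) · (s·A) = kg⁻¹·m⁻²·s³·A².
kg⁻¹·m⁻²·s³·A² is the base-SI form of the siemens.

S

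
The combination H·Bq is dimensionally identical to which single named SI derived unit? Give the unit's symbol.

H = Wb/A (inductance = flux per current),
    = kg·m²·s⁻²·A⁻².
Bq = 1/s = s⁻¹ (activity is decays per second).
Combining: H·Bq = (kg·m²·s⁻²·A⁻²) · s⁻¹ = kg·m²·s⁻³·A⁻².
kg·m²·s⁻³·A⁻² is the base-SI form of the ohm.

Ω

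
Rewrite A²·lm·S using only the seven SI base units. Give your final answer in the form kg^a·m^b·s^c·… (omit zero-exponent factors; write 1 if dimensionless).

kg⁻¹·m⁻²·s³·A⁴·cd

lm = cd·sr = cd (luminous flux; sr is dimensionless).
S = 1/Ω (conductance is reciprocal resistance),
    = kg⁻¹·m⁻²·s³·A².
Combining: A²·lm·S = A² · cd · (kg⁻¹·m⁻²·s³·A²) = kg⁻¹·m⁻²·s³·A⁴·cd.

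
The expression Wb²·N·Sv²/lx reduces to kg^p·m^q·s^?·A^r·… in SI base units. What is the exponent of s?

-10

Wb = V·s (flux: a volt is a weber per second),
    = kg·m²·s⁻²·A⁻¹.
So Wb² = kg²·m⁴·s⁻⁴·A⁻².
N = kg·m/s² = kg·m·s⁻² (force = mass × acceleration).
lx = lm/m² (illuminance = luminous flux per area),
    = m⁻²·cd.
So lx⁻¹ = m²·cd⁻¹.
Sv = J/kg (equivalent dose = energy per mass),
    = m²·s⁻².
So Sv² = m⁴·s⁻⁴.
Combining: Wb²·N·lx⁻¹·Sv² = (kg²·m⁴·s⁻⁴·A⁻²) · (kg·m·s⁻²) · (m²·cd⁻¹) · (m⁴·s⁻⁴) = kg³·m¹¹·s⁻¹⁰·A⁻²·cd⁻¹.
The exponent of s is -10.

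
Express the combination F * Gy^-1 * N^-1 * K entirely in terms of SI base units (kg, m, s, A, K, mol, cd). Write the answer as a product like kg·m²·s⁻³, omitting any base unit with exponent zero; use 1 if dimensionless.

F = C/V (capacitance = charge per voltage),
    = A·s/(kg·m²·s⁻³·A⁻¹) (substituting C and V),
    = kg⁻¹·m⁻²·s⁴·A².
Gy = J/kg (absorbed dose = energy per mass),
    = m²·s⁻².
So Gy⁻¹ = m⁻²·s².
N = kg·m/s² = kg·m·s⁻² (force = mass × acceleration).
So N⁻¹ = kg⁻¹·m⁻¹·s².
Combining: F·Gy⁻¹·N⁻¹·K = (kg⁻¹·m⁻²·s⁴·A²) · (m⁻²·s²) · (kg⁻¹·m⁻¹·s²) · K = kg⁻²·m⁻⁵·s⁸·A²·K.

kg⁻²·m⁻⁵·s⁸·A²·K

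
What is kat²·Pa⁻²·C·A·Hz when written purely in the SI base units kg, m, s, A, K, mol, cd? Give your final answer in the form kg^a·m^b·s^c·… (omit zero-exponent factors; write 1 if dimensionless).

kat = s⁻¹·mol.
So kat² = s⁻²·mol².
Pa = kg·m⁻¹·s⁻².
So Pa⁻² = kg⁻²·m²·s⁴.
C = s·A.
Hz = s⁻¹.
Combining: kat²·Pa⁻²·C·A·Hz = (s⁻²·mol²) · (kg⁻²·m²·s⁴) · (s·A) · A · s⁻¹ = kg⁻²·m²·s²·A²·mol².

kg⁻²·m²·s²·A²·mol²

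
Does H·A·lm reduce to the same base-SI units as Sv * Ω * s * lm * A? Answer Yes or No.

No

Left side:
  H = Wb/A (inductance = flux per current),
      = kg·m²·s⁻²·A⁻².
  lm = cd·sr = cd (luminous flux; sr is dimensionless).
  Combining: H·A·lm = (kg·m²·s⁻²·A⁻²) · A · cd = kg·m²·s⁻²·A⁻¹·cd.
Right side:
  Sv = m²·s⁻².
  Ω = kg·m²·s⁻³·A⁻².
  lm = cd.
  Combining: Sv·Ω·s·lm·A = (m²·s⁻²) · (kg·m²·s⁻³·A⁻²) · s · cd · A = kg·m⁴·s⁻⁴·A⁻¹·cd.
Left is kg·m²·s⁻²·A⁻¹·cd; right is kg·m⁴·s⁻⁴·A⁻¹·cd — different.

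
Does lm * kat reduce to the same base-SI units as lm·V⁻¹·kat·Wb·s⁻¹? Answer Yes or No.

Left side:
  lm = cd·sr = cd (luminous flux; sr is dimensionless).
  kat = mol/s = s⁻¹·mol (catalytic activity).
  Combining: lm·kat = cd · (s⁻¹·mol) = s⁻¹·mol·cd.
Right side:
  lm = cd.
  V = kg·m²·s⁻³·A⁻¹.
  So V⁻¹ = kg⁻¹·m⁻²·s³·A.
  kat = s⁻¹·mol.
  Wb = kg·m²·s⁻²·A⁻¹.
  Combining: lm·V⁻¹·kat·Wb·s⁻¹ = cd · (kg⁻¹·m⁻²·s³·A) · (s⁻¹·mol) · (kg·m²·s⁻²·A⁻¹) · s⁻¹ = s⁻¹·mol·cd.
Both reduce to s⁻¹·mol·cd.

Yes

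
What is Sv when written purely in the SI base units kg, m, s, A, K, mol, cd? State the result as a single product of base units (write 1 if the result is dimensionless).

m²·s⁻²

Sv = J/kg (equivalent dose = energy per mass),
    = m²·s⁻².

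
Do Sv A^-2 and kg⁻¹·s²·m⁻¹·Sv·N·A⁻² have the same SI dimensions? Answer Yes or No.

Yes

Left side:
  Sv = J/kg (equivalent dose = energy per mass),
      = m²·s⁻².
  Combining: Sv·A⁻² = (m²·s⁻²) · A⁻² = m²·s⁻²·A⁻².
Right side:
  Sv = m²·s⁻².
  N = kg·m·s⁻².
  Combining: kg⁻¹·s²·m⁻¹·Sv·N·A⁻² = kg⁻¹ · s² · m⁻¹ · (m²·s⁻²) · (kg·m·s⁻²) · A⁻² = m²·s⁻²·A⁻².
Both reduce to m²·s⁻²·A⁻².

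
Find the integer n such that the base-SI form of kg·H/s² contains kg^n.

H = Wb/A (inductance = flux per current),
    = kg·m²·s⁻²·A⁻².
Combining: kg·s⁻²·H = kg · s⁻² · (kg·m²·s⁻²·A⁻²) = kg²·m²·s⁻⁴·A⁻².
The exponent of kg is 2.

2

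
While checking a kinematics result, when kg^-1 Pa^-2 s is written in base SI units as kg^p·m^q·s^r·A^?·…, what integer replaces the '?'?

0

Pa = N/m² (pressure = force per area),
    = kg·m⁻¹·s⁻².
So Pa⁻² = kg⁻²·m²·s⁴.
Combining: kg⁻¹·Pa⁻²·s = kg⁻¹ · (kg⁻²·m²·s⁴) · s = kg⁻³·m²·s⁵.
The exponent of A is 0.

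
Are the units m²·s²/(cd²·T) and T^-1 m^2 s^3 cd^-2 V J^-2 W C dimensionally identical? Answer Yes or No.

Left side:
  T = Wb/m² (flux density = flux per area),
      = kg·s⁻²·A⁻¹.
  So T⁻¹ = kg⁻¹·s²·A.
  Combining: m²·cd⁻²·s²·T⁻¹ = m² · cd⁻² · s² · (kg⁻¹·s²·A) = kg⁻¹·m²·s⁴·A·cd⁻².
Right side:
  T = Wb/m² (flux density = flux per area),
      = kg·s⁻²·A⁻¹.
  So T⁻¹ = kg⁻¹·s²·A.
  V = W/A (potential = power per current),
      = kg·m²·s⁻³·A⁻¹.
  J = N·m (work = force × distance),
      = kg·m²·s⁻².
  So J⁻² = kg⁻²·m⁻⁴·s⁴.
  W = J/s (power = energy per time),
      = kg·m²·s⁻³.
  C = A·s = s·A (charge = current × time).
  Combining: T⁻¹·m²·s³·cd⁻²·V·J⁻²·W·C = (kg⁻¹·s²·A) · m² · s³ · cd⁻² · (kg·m²·s⁻³·A⁻¹) · (kg⁻²·m⁻⁴·s⁴) · (kg·m²·s⁻³) · (s·A) = kg⁻¹·m²·s⁴·A·cd⁻².
Both reduce to kg⁻¹·m²·s⁴·A·cd⁻².

Yes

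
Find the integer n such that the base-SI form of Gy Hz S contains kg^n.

Gy = m²·s⁻².
Hz = s⁻¹.
S = kg⁻¹·m⁻²·s³·A².
Combining: Gy·Hz·S = (m²·s⁻²) · s⁻¹ · (kg⁻¹·m⁻²·s³·A²) = kg⁻¹·A².
The exponent of kg is -1.

-1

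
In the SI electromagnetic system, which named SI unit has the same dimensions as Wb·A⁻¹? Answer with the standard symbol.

Wb = V·s (flux: a volt is a weber per second),
    = kg·m²·s⁻²·A⁻¹.
Combining: Wb·A⁻¹ = (kg·m²·s⁻²·A⁻¹) · A⁻¹ = kg·m²·s⁻²·A⁻².
kg·m²·s⁻²·A⁻² is the base-SI form of the henry.

H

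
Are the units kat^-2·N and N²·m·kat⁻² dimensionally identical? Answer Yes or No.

Left side:
  kat = mol/s = s⁻¹·mol (catalytic activity).
  So kat⁻² = s²·mol⁻².
  N = kg·m/s² = kg·m·s⁻² (force = mass × acceleration).
  Combining: kat⁻²·N = (s²·mol⁻²) · (kg·m·s⁻²) = kg·m·mol⁻².
Right side:
  N = kg·m/s² = kg·m·s⁻² (force = mass × acceleration).
  So N² = kg²·m²·s⁻⁴.
  kat = mol/s = s⁻¹·mol (catalytic activity).
  So kat⁻² = s²·mol⁻².
  Combining: N²·m·kat⁻² = (kg²·m²·s⁻⁴) · m · (s²·mol⁻²) = kg²·m³·s⁻²·mol⁻².
Left is kg·m·mol⁻²; right is kg²·m³·s⁻²·mol⁻² — different.

No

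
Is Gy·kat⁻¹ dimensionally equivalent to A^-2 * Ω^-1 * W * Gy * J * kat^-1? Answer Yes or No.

No

Left side:
  Gy = J/kg (absorbed dose = energy per mass),
      = m²·s⁻².
  kat = mol/s = s⁻¹·mol (catalytic activity).
  So kat⁻¹ = s·mol⁻¹.
  Combining: Gy·kat⁻¹ = (m²·s⁻²) · (s·mol⁻¹) = m²·s⁻¹·mol⁻¹.
Right side:
  Ω = kg·m²·s⁻³·A⁻².
  So Ω⁻¹ = kg⁻¹·m⁻²·s³·A².
  W = kg·m²·s⁻³.
  Gy = m²·s⁻².
  J = kg·m²·s⁻².
  kat = s⁻¹·mol.
  So kat⁻¹ = s·mol⁻¹.
  Combining: A⁻²·Ω⁻¹·W·Gy·J·kat⁻¹ = A⁻² · (kg⁻¹·m⁻²·s³·A²) · (kg·m²·s⁻³) · (m²·s⁻²) · (kg·m²·s⁻²) · (s·mol⁻¹) = kg·m⁴·s⁻³·mol⁻¹.
Left is m²·s⁻¹·mol⁻¹; right is kg·m⁴·s⁻³·mol⁻¹ — different.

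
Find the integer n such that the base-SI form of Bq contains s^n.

-1

Bq = 1/s = s⁻¹ (activity is decays per second).
The exponent of s is -1.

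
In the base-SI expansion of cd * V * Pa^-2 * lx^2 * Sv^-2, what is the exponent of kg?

-1

V = W/A (potential = power per current),
    = kg·m²·s⁻³·A⁻¹.
Pa = N/m² (pressure = force per area),
    = kg·m⁻¹·s⁻².
So Pa⁻² = kg⁻²·m²·s⁴.
lx = lm/m² (illuminance = luminous flux per area),
    = m⁻²·cd.
So lx² = m⁻⁴·cd².
Sv = J/kg (equivalent dose = energy per mass),
    = m²·s⁻².
So Sv⁻² = m⁻⁴·s⁴.
Combining: cd·V·Pa⁻²·lx²·Sv⁻² = cd · (kg·m²·s⁻³·A⁻¹) · (kg⁻²·m²·s⁴) · (m⁻⁴·cd²) · (m⁻⁴·s⁴) = kg⁻¹·m⁻⁴·s⁵·A⁻¹·cd³.
The exponent of kg is -1.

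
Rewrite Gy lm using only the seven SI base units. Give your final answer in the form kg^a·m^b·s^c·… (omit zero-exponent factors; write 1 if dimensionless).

Gy = m²·s⁻².
lm = cd.
Combining: Gy·lm = (m²·s⁻²) · cd = m²·s⁻²·cd.

m²·s⁻²·cd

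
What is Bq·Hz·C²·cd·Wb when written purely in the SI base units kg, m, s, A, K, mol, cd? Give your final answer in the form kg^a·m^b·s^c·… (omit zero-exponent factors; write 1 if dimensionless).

Bq = 1/s = s⁻¹ (activity is decays per second).
Hz = 1/s = s⁻¹ (frequency is cycles per second).
C = A·s = s·A (charge = current × time).
So C² = s²·A².
Wb = V·s (flux: a volt is a weber per second),
    = kg·m²·s⁻²·A⁻¹.
Combining: Bq·Hz·C²·cd·Wb = s⁻¹ · s⁻¹ · (s²·A²) · cd · (kg·m²·s⁻²·A⁻¹) = kg·m²·s⁻²·A·cd.

kg·m²·s⁻²·A·cd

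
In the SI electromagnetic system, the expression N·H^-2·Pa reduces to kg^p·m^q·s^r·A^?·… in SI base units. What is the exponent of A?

4

N = kg·m/s² = kg·m·s⁻² (force = mass × acceleration).
H = Wb/A (inductance = flux per current),
    = kg·m²·s⁻²·A⁻².
So H⁻² = kg⁻²·m⁻⁴·s⁴·A⁴.
Pa = N/m² (pressure = force per area),
    = kg·m⁻¹·s⁻².
Combining: N·H⁻²·Pa = (kg·m·s⁻²) · (kg⁻²·m⁻⁴·s⁴·A⁴) · (kg·m⁻¹·s⁻²) = m⁻⁴·A⁴.
The exponent of A is 4.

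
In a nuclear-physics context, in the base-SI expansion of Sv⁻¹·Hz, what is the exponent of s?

Sv = J/kg (equivalent dose = energy per mass),
    = m²·s⁻².
So Sv⁻¹ = m⁻²·s².
Hz = 1/s = s⁻¹ (frequency is cycles per second).
Combining: Sv⁻¹·Hz = (m⁻²·s²) · s⁻¹ = m⁻²·s.
The exponent of s is 1.

1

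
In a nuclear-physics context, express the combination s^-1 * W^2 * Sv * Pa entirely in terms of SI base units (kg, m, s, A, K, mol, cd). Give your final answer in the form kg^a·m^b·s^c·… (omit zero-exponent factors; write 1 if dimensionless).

W = kg·m²·s⁻³.
So W² = kg²·m⁴·s⁻⁶.
Sv = m²·s⁻².
Pa = kg·m⁻¹·s⁻².
Combining: s⁻¹·W²·Sv·Pa = s⁻¹ · (kg²·m⁴·s⁻⁶) · (m²·s⁻²) · (kg·m⁻¹·s⁻²) = kg³·m⁵·s⁻¹¹.

kg³·m⁵·s⁻¹¹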